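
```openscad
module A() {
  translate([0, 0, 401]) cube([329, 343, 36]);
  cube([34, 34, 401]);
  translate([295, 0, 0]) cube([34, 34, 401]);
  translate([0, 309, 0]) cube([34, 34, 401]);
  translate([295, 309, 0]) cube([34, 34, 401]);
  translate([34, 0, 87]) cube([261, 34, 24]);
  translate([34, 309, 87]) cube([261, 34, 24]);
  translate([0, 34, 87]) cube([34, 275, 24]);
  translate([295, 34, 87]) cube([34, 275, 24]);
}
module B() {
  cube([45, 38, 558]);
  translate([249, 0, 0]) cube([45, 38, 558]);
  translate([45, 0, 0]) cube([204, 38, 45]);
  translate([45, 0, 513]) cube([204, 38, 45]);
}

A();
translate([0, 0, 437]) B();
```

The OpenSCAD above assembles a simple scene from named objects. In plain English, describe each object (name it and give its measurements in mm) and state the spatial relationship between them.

A is a four-legged stool. The seat is 329×343 mm, 36 mm thick, top at z = 437 mm. It stands on four square legs, each 34×34 mm in cross-section, from z = 0 to the seat underside, each flush with a corner of the seat. Four stretchers, 34 mm wide and 24 mm tall, connect adjacent legs with their undersides at z = 87 mm, each running between the inner faces of the legs it joins and aligned with the legs' outer faces on the other axis.

B is a picture frame with a 204×468 mm rectangular opening (x by z) and a uniform 45 mm border on every side. Frame depth is 38 mm along y. It is built from two vertical stiles running the full outside height and two horizontal rails spanning the gap between the stiles.

The picture frame is on top of the stool.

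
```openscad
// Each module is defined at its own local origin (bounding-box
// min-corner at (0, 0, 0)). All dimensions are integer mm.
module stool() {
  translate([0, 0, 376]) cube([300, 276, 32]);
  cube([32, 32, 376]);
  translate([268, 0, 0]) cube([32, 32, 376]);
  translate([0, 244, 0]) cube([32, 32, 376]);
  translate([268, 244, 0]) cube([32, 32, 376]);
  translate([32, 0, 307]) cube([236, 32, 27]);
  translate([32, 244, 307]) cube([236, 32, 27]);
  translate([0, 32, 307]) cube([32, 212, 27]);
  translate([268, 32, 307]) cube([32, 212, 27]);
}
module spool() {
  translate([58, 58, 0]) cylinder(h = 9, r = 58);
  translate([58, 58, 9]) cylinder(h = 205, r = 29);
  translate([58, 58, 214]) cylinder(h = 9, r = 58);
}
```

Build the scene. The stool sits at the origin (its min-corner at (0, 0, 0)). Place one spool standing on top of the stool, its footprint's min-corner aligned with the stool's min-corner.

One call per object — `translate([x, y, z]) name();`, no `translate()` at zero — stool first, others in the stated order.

stool();
translate([0, 0, 408]) spool();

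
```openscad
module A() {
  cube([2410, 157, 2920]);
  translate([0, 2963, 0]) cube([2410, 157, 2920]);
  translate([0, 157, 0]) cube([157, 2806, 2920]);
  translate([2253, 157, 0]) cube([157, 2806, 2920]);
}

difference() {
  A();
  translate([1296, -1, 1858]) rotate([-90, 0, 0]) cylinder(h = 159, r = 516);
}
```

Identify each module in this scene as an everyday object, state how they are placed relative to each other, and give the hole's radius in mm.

A is a house frame. The house frame has a circular hole through its front wall. The hole's radius is 516 mm.

The subtracted cylinder has r = 516 mm.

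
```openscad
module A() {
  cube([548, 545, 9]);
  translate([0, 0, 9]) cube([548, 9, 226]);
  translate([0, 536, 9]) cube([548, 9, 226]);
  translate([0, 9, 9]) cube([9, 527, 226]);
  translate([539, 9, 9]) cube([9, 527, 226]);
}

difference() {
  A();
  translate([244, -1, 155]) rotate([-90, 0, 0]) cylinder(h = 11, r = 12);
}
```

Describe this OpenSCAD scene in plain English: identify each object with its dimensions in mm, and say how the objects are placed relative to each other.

A is an open storage box with external size 548×545×235 mm and wall thickness 9 mm (the base is also 9 mm thick). The base covers the whole footprint; the four walls stand on the base, with the y-facing walls full-width and the x-facing walls fitting between their inner faces.

The open box has a circular hole of radius 12 mm through its front wall, centred at (x = 244, z = 155).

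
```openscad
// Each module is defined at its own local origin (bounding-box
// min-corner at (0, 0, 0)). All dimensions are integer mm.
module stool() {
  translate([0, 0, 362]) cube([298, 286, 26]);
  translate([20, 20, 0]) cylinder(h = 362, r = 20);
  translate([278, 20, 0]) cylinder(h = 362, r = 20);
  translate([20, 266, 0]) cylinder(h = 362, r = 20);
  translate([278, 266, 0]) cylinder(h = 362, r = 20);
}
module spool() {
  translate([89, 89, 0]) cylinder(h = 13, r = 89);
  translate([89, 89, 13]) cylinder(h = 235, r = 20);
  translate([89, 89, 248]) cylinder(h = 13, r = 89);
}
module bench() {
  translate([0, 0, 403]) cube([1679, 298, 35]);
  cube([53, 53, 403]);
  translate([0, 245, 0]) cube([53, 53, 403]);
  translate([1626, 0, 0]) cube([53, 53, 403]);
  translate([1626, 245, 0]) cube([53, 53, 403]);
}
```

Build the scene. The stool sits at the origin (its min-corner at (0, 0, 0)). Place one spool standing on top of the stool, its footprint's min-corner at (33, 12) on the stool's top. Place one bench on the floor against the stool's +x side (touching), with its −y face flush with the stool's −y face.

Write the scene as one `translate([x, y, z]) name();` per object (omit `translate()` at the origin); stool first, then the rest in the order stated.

stool();
translate([33, 12, 388]) spool();
translate([298, 0, 0]) bench();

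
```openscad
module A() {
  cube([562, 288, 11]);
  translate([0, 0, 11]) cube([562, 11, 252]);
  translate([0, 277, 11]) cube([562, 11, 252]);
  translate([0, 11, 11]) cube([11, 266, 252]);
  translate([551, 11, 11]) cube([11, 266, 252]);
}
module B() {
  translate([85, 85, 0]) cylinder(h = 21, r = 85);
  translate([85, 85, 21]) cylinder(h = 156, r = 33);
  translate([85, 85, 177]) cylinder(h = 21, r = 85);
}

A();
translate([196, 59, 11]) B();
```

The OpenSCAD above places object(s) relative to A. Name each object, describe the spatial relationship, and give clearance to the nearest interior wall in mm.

A is an open box. B is a spool. The spool sits inside the open box, centred. The clearance to the nearest interior wall is 48 mm.

Clearances: x = 185, y = 48; minimum 48 mm.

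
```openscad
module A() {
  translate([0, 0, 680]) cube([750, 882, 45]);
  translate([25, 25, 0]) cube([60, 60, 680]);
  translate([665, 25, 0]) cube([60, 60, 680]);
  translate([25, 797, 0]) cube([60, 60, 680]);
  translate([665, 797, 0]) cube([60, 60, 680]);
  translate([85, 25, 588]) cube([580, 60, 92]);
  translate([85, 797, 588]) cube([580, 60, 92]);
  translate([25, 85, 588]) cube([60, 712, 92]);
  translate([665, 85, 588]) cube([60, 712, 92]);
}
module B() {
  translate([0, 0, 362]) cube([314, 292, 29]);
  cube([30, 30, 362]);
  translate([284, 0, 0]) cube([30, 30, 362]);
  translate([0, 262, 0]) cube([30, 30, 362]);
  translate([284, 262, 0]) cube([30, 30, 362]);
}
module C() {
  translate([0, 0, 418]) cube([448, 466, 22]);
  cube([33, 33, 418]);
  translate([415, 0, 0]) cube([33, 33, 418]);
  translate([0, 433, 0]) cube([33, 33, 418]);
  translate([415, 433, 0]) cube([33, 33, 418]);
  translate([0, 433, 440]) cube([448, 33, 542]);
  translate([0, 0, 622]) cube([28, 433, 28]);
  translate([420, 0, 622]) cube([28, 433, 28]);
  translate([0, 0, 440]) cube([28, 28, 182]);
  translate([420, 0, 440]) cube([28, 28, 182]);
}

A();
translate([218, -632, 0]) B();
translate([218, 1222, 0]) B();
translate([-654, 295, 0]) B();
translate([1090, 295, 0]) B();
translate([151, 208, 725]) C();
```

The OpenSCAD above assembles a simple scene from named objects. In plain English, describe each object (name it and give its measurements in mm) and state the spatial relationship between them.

A is a table: top 750 mm (x) × 882 mm (y), 45 mm thick, upper face at z = 725 mm, on four 60×60 mm square legs, each inset 25 mm from the nearest pair of top edges, running from z = 0 to the bottom of the top. Four apron rails, 60 mm thick and 92 mm tall, run between adjacent legs with their top edges flush with the underside of the top and their outer faces flush with the legs' outer faces.

B is a four-legged stool. The seat is 314×292 mm, 29 mm thick, top at z = 391 mm. It stands on four square legs, each 30×30 mm in cross-section, from z = 0 to the seat underside, each flush with a corner of the seat.

C is a chair. The seat is a 448×466×22 mm slab with its top at z = 440 mm, on four 33×33 mm corner legs (flush with the seat edges, standing on z = 0). A flat backrest 33 mm thick, 542 mm tall, spans the full seat width and rises from the seat top along its +y edge, rear face flush with the rear of the seat. Two armrests of 28×28 mm section run along each side from the seat's front edge to the front of the backrest, top faces 210 mm above the seat top and outer faces flush with the seat's x-edges; a 28×28 mm post under the front of each armrest stands on the seat at the front corner.

Four stools sit around the table at the −y, +y, −x, +x sides. The chair is on top of the table, centred.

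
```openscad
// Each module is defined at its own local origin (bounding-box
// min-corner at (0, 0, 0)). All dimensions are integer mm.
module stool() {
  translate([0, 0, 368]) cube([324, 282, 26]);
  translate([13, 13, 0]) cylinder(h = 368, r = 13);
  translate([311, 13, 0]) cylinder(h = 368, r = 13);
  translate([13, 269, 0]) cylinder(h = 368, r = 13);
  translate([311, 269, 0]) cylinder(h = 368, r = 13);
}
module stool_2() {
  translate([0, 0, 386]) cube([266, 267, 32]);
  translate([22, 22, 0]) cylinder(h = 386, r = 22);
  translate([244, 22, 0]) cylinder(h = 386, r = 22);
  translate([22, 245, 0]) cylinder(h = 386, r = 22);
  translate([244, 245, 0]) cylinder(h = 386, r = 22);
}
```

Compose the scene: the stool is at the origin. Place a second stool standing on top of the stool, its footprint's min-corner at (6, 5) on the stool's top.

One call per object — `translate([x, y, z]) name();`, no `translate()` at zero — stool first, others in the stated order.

stool();
translate([6, 5, 394]) stool_2();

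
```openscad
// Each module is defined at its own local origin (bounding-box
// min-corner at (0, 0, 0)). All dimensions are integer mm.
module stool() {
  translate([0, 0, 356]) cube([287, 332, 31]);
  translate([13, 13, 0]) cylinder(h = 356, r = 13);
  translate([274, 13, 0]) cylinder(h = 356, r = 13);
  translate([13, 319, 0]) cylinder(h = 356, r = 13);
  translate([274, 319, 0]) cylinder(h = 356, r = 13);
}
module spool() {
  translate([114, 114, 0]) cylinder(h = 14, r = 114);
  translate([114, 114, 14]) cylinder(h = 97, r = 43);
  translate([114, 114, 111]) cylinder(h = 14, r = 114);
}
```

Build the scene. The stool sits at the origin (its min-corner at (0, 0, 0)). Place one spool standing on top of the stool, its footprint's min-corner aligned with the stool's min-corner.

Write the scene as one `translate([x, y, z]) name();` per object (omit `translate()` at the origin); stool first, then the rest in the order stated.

stool();
translate([0, 0, 387]) spool();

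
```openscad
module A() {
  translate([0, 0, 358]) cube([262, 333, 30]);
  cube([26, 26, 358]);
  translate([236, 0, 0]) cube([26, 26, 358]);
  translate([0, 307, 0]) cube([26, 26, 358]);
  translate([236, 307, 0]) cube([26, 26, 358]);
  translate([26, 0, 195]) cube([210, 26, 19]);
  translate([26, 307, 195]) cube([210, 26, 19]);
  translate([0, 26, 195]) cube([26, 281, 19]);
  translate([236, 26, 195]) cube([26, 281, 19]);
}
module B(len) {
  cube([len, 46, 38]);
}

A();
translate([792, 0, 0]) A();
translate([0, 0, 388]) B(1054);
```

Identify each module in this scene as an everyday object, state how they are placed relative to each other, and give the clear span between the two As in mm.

A is a stool. B is a beam. A beam spans the tops of two stools. The clear span between the two stools is 530 mm.

Second stool starts at x = 792; first ends at x = 262; clear span = 792 − 262 = 530 mm.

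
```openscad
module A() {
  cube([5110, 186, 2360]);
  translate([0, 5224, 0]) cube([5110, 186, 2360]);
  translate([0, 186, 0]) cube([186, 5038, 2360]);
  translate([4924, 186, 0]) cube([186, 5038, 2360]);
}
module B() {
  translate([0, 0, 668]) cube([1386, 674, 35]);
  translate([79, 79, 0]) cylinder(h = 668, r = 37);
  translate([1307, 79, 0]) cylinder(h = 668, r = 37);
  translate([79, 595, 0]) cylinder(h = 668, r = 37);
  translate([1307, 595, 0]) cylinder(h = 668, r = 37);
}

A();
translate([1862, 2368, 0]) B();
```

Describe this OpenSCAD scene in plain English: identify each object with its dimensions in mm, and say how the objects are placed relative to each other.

A is the wall frame of a small rectangular building: four walls, each 2360 mm tall and 186 mm thick, enclosing a footprint 5110 mm (x) by 5410 mm (y) outside-to-outside, with no floor or roof. The front and back walls (the −y and +y sides) span the full width; the two side walls fit between them.

B is a table: top 1386 mm (x) × 674 mm (y), 35 mm thick, upper face at z = 703 mm, on four round legs of 74 mm diameter, each leg's bounding box inset 42 mm from the nearest pair of top edges, running from z = 0 to the bottom of the top.

The table sits inside the house frame, centred.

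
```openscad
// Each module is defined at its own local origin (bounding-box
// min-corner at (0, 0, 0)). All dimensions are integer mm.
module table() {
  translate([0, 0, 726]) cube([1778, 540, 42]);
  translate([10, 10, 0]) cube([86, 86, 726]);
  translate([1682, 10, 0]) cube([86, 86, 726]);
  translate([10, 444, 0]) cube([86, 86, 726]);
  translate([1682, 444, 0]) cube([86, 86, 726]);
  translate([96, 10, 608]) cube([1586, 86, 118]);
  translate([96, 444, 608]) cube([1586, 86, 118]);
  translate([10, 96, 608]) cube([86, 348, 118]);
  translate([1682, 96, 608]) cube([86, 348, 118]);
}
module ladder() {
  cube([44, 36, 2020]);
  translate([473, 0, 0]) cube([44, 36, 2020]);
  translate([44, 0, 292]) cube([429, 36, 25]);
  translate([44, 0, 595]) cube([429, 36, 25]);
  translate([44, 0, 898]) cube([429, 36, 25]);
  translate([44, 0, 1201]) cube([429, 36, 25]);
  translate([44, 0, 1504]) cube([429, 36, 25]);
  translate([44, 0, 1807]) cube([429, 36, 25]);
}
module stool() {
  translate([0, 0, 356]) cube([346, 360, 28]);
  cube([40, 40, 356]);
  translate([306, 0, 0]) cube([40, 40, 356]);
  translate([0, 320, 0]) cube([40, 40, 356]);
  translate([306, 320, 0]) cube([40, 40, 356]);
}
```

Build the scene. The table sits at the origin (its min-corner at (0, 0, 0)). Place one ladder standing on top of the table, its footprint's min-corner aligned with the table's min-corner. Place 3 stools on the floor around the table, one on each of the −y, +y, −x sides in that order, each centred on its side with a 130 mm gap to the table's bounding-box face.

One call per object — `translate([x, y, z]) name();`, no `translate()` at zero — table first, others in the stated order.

table();
translate([0, 0, 768]) ladder();
translate([716, -490, 0]) stool();
translate([716, 670, 0]) stool();
translate([-476, 90, 0]) stool();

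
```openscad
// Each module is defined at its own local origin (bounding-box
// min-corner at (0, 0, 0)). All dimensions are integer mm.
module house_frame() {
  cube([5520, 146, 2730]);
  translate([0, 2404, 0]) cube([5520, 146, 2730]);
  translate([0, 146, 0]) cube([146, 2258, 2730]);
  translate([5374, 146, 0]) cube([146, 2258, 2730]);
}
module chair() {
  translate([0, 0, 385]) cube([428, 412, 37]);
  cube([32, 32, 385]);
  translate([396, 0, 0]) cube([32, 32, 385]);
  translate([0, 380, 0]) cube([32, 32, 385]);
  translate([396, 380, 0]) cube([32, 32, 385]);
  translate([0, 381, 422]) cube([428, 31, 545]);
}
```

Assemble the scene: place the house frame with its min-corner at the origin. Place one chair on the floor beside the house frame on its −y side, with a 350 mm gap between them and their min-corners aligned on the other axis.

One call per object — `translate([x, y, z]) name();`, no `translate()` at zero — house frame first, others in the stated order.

house_frame();
translate([0, -762, 0]) chair();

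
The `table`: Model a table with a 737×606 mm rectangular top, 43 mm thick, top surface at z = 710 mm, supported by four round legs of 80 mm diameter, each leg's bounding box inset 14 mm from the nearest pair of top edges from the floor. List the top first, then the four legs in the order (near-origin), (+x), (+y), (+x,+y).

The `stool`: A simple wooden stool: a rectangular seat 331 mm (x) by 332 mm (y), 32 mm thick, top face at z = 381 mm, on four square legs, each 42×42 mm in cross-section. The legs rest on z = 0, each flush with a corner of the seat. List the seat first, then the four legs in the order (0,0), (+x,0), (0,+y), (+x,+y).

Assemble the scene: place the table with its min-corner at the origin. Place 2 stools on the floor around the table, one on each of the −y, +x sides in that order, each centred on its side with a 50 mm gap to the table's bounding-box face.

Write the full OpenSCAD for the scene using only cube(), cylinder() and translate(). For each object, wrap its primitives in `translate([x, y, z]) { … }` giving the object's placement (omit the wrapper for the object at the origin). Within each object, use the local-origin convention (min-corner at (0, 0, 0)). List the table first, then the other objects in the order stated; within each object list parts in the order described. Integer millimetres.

translate([0, 0, 667]) cube([737, 606, 43]);
translate([54, 54, 0]) cylinder(h = 667, r = 40);
translate([683, 54, 0]) cylinder(h = 667, r = 40);
translate([54, 552, 0]) cylinder(h = 667, r = 40);
translate([683, 552, 0]) cylinder(h = 667, r = 40);
translate([203, -382, 0]) {
  translate([0, 0, 349]) cube([331, 332, 32]);
  cube([42, 42, 349]);
  translate([289, 0, 0]) cube([42, 42, 349]);
  translate([0, 290, 0]) cube([42, 42, 349]);
  translate([289, 290, 0]) cube([42, 42, 349]);
}
translate([787, 137, 0]) {
  translate([0, 0, 349]) cube([331, 332, 32]);
  cube([42, 42, 349]);
  translate([289, 0, 0]) cube([42, 42, 349]);
  translate([0, 290, 0]) cube([42, 42, 349]);
  translate([289, 290, 0]) cube([42, 42, 349]);
}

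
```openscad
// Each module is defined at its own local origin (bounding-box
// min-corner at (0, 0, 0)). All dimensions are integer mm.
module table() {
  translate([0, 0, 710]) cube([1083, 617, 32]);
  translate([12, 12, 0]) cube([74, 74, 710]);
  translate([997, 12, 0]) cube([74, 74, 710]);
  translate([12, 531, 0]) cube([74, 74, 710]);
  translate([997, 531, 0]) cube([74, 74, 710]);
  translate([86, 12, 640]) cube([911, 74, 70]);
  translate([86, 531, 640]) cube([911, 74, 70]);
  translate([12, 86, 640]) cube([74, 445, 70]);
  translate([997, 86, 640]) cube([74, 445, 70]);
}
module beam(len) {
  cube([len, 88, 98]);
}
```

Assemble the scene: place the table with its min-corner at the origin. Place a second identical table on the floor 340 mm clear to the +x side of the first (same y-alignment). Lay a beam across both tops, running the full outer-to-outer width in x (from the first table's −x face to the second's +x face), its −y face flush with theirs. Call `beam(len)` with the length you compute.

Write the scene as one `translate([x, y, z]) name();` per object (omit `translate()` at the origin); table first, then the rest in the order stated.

table();
translate([1423, 0, 0]) table();
translate([0, 0, 742]) beam(2506);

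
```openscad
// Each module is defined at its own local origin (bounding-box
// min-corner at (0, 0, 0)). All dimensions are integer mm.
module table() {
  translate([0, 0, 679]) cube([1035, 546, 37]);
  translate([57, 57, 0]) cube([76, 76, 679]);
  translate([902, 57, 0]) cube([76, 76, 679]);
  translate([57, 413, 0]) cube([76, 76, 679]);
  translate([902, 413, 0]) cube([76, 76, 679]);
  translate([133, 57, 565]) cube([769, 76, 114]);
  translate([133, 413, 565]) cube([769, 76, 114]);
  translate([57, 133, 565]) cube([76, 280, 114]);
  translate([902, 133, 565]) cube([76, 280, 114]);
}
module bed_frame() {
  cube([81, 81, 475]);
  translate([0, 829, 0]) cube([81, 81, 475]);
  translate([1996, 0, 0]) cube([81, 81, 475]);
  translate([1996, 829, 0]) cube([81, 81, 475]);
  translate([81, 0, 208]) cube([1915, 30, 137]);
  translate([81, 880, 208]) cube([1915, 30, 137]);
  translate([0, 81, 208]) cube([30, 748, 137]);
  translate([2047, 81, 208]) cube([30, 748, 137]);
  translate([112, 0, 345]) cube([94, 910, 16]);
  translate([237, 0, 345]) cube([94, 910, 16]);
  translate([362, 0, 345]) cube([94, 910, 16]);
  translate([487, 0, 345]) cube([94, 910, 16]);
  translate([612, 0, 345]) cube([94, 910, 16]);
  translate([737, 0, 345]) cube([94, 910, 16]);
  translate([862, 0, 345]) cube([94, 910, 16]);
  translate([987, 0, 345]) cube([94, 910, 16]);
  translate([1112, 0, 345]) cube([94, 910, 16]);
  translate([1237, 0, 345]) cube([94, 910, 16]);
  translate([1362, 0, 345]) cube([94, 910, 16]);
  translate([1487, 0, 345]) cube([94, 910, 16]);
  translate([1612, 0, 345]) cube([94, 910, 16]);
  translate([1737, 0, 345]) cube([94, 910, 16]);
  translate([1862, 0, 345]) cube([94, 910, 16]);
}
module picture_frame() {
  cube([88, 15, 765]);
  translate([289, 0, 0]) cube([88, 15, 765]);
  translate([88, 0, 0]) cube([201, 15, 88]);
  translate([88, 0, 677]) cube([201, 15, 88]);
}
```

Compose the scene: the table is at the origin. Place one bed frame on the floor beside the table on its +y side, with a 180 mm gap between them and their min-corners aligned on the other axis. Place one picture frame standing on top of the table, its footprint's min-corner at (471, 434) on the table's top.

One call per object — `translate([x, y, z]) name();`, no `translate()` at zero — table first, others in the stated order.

table();
translate([0, 726, 0]) bed_frame();
translate([471, 434, 716]) picture_frame();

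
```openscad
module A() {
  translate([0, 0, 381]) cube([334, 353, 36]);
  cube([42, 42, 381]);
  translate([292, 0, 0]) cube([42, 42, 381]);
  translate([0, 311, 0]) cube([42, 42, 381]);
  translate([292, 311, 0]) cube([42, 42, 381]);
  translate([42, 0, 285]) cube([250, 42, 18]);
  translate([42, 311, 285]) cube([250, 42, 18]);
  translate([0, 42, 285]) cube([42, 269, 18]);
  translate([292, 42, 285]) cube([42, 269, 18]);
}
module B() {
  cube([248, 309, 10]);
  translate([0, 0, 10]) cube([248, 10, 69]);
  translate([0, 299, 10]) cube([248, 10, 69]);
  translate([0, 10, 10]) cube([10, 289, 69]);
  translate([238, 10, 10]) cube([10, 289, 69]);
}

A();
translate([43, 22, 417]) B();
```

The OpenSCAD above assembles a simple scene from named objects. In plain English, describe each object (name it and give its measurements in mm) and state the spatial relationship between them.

A is a four-legged stool. The seat is 334×353 mm, 36 mm thick, top at z = 417 mm. It stands on four square legs, each 42×42 mm in cross-section, from z = 0 to the seat underside, each flush with a corner of the seat. Four stretchers, 42 mm wide and 18 mm tall, connect adjacent legs with their undersides at z = 285 mm, each running between the inner faces of the legs it joins and aligned with the legs' outer faces on the other axis.

B is an open storage box with external size 248×309×79 mm and wall thickness 10 mm (the base is also 10 mm thick). The base covers the whole footprint; the four walls stand on the base, with the y-facing walls full-width and the x-facing walls fitting between their inner faces.

The open box is on top of the stool, centred.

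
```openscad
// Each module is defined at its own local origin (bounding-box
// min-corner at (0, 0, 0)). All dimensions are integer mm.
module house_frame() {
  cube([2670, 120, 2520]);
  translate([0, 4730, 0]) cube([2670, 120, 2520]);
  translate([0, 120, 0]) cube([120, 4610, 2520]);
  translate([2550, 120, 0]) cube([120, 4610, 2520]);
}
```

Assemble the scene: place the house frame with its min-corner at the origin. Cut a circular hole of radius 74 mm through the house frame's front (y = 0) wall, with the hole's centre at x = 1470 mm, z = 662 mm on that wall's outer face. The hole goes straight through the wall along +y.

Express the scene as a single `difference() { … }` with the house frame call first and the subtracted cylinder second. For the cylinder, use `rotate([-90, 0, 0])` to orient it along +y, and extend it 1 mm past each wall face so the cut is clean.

difference() {
  house_frame();
  translate([1470, -1, 662]) rotate([-90, 0, 0]) cylinder(h = 122, r = 74);
}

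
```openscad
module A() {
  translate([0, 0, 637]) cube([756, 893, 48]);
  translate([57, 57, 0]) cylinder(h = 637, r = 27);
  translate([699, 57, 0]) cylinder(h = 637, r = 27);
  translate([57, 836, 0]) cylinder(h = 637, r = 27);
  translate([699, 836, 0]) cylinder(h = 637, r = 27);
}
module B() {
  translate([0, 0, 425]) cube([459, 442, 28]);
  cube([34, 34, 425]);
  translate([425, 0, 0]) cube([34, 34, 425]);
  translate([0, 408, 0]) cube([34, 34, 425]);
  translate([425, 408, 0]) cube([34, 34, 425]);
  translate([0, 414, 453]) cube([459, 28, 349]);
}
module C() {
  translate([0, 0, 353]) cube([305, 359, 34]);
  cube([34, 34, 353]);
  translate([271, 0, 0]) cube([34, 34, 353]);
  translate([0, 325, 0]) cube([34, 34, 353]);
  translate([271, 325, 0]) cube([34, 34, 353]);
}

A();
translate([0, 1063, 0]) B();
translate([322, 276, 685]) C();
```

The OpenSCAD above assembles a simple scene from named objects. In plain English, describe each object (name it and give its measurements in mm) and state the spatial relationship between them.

A is a table: top 756 mm (x) × 893 mm (y), 48 mm thick, upper face at z = 685 mm, on four round legs of 54 mm diameter, each leg's bounding box inset 30 mm from the nearest pair of top edges, running from z = 0 to the bottom of the top.

B is a chair. The seat is a 459×442×28 mm slab with its top at z = 453 mm, on four 34×34 mm corner legs (flush with the seat edges, standing on z = 0). A flat backrest 28 mm thick, 349 mm tall, spans the full seat width and rises from the seat top along its +y edge, rear face flush with the rear of the seat.

C is a four-legged stool. The seat is a 305×359×34 mm slab whose top surface is at z = 387 mm; four square legs, each 34×34 mm in cross-section, run from the floor (z = 0) to the underside of the seat, each flush with a corner of the seat.

The chair is on the floor beside the table on its +y side. The stool is on top of the table.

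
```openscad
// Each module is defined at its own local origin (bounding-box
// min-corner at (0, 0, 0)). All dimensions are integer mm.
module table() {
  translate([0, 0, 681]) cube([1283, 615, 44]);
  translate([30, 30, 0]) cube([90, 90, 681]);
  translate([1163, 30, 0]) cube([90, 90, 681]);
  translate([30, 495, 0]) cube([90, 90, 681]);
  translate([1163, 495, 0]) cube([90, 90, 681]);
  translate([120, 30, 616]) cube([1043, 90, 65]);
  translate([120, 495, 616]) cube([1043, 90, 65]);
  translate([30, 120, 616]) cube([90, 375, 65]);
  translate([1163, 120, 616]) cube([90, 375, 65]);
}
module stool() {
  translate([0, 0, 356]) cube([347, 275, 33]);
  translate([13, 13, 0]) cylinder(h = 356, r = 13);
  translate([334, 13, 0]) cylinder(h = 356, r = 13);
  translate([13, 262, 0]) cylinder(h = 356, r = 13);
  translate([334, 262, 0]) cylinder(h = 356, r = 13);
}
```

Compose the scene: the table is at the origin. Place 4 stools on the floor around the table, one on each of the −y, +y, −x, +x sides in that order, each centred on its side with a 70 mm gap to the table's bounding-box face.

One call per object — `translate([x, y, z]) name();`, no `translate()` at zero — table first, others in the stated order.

table();
translate([468, -345, 0]) stool();
translate([468, 685, 0]) stool();
translate([-417, 170, 0]) stool();
translate([1353, 170, 0]) stool();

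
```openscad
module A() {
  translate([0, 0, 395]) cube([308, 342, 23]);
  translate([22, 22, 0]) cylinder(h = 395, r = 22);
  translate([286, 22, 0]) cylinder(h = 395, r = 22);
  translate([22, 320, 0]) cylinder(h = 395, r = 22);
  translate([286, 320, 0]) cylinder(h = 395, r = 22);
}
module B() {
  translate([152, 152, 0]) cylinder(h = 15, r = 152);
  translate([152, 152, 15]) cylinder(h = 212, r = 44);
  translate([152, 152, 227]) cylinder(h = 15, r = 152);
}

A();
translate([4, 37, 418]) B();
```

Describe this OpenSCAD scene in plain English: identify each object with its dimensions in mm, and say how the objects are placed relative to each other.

A is a simple wooden stool: a rectangular seat 308 mm (x) by 342 mm (y), 23 mm thick, top face at z = 418 mm, on four round legs, each 44 mm in diameter. The legs rest on z = 0, each leg's axis is inset half a diameter from the nearest pair of seat edges (so the leg's bounding box is flush with the corner).

B is a spool: two coaxial disc flanges of radius 152 mm and thickness 15 mm, joined by a core cylinder of radius 44 mm and height 212 mm. The lower flange rests on z = 0 and the three cylinders share a vertical axis.

The spool is on top of the stool.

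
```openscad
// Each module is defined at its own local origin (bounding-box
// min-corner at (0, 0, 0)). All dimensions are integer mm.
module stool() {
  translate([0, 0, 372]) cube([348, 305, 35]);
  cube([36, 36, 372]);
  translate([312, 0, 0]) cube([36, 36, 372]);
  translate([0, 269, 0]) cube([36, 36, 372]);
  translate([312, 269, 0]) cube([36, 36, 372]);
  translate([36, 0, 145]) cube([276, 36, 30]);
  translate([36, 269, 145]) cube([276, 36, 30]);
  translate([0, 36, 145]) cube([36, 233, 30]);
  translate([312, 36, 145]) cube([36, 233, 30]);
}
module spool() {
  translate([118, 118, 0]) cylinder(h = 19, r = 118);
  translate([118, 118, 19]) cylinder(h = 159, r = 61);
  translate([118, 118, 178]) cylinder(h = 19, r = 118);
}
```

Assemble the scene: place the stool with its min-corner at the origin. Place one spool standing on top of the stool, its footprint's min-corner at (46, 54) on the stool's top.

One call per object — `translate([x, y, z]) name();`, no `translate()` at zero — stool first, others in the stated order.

stool();
translate([46, 54, 407]) spool();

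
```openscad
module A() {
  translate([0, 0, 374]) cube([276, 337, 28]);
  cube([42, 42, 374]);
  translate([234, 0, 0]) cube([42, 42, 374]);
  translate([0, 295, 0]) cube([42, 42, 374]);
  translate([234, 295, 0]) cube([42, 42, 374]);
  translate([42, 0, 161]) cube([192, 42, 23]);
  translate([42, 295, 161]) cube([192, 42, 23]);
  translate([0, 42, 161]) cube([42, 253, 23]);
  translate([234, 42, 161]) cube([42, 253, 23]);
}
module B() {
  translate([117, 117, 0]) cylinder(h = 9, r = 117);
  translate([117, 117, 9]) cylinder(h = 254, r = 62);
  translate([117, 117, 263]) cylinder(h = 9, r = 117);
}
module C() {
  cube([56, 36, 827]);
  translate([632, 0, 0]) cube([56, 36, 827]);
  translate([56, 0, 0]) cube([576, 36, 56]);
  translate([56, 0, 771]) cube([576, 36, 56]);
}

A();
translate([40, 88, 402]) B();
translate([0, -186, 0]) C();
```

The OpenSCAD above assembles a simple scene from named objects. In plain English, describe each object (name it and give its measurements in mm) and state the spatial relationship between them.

A is a four-legged stool. The seat is 276×337 mm, 28 mm thick, top at z = 402 mm. It stands on four square legs, each 42×42 mm in cross-section, from z = 0 to the seat underside, each flush with a corner of the seat. Four stretchers, 42 mm wide and 23 mm tall, connect adjacent legs with their undersides at z = 161 mm, each running between the inner faces of the legs it joins and aligned with the legs' outer faces on the other axis.

B is a spool: two coaxial disc flanges of radius 117 mm and thickness 9 mm, joined by a core cylinder of radius 62 mm and height 254 mm. The lower flange rests on z = 0 and the three cylinders share a vertical axis.

C is a picture frame with a 576×715 mm rectangular opening (x by z) and a uniform 56 mm border on every side. Frame depth is 36 mm along y. It is built from two vertical stiles running the full outside height and two horizontal rails spanning the gap between the stiles.

The spool is on top of the stool. The picture frame is on the floor beside the stool on its −y side.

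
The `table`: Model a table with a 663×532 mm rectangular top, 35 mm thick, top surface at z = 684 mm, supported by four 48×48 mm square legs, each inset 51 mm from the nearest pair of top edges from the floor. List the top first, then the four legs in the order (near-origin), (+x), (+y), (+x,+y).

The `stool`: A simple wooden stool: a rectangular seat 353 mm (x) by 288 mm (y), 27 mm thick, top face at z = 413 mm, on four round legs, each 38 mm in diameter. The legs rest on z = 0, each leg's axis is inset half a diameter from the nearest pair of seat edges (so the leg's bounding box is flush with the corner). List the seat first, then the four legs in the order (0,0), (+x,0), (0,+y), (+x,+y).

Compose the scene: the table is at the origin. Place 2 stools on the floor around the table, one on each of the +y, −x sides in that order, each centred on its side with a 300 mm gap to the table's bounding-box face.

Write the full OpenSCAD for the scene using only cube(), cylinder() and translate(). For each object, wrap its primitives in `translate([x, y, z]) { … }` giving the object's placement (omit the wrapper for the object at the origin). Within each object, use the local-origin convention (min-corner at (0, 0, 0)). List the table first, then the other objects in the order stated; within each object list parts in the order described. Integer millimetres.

translate([0, 0, 649]) cube([663, 532, 35]);
translate([51, 51, 0]) cube([48, 48, 649]);
translate([564, 51, 0]) cube([48, 48, 649]);
translate([51, 433, 0]) cube([48, 48, 649]);
translate([564, 433, 0]) cube([48, 48, 649]);
translate([155, 832, 0]) {
  translate([0, 0, 386]) cube([353, 288, 27]);
  translate([19, 19, 0]) cylinder(h = 386, r = 19);
  translate([334, 19, 0]) cylinder(h = 386, r = 19);
  translate([19, 269, 0]) cylinder(h = 386, r = 19);
  translate([334, 269, 0]) cylinder(h = 386, r = 19);
}
translate([-653, 122, 0]) {
  translate([0, 0, 386]) cube([353, 288, 27]);
  translate([19, 19, 0]) cylinder(h = 386, r = 19);
  translate([334, 19, 0]) cylinder(h = 386, r = 19);
  translate([19, 269, 0]) cylinder(h = 386, r = 19);
  translate([334, 269, 0]) cylinder(h = 386, r = 19);
}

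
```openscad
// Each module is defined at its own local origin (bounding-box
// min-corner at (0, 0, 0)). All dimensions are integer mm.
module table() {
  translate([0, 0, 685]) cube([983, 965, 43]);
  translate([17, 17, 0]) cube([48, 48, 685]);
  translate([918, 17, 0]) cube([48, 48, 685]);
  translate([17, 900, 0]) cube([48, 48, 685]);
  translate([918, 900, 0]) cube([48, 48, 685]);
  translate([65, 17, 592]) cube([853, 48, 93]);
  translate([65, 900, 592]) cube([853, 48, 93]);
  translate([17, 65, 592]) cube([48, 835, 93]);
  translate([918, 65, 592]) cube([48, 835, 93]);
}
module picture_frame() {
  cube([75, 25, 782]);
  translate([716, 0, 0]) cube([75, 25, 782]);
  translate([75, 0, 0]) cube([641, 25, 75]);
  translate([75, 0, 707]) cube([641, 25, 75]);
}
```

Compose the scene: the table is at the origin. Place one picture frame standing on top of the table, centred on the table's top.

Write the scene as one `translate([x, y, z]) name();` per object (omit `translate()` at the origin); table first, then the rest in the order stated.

table();
translate([96, 470, 728]) picture_frame();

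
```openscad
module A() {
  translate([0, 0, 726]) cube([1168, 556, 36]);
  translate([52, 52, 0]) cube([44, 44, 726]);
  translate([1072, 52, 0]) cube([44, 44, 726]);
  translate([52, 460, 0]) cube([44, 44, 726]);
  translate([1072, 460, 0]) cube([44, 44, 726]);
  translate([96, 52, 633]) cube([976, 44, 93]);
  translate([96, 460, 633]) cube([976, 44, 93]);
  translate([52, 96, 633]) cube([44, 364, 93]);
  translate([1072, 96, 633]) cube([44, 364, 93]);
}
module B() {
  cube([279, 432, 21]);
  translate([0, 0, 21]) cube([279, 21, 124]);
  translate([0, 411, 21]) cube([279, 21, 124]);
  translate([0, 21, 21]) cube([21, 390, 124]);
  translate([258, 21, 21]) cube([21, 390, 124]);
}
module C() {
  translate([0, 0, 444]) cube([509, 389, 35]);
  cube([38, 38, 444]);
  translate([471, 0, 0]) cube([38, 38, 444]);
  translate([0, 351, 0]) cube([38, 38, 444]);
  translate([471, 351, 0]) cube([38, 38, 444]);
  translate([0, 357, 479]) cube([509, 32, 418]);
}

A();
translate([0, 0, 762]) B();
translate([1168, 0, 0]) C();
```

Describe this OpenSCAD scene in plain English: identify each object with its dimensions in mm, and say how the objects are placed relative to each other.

A is a rectangular dining table. The top is 1168×556×36 mm with its upper surface at z = 762 mm. It stands on four 44×44 mm square legs, each inset 52 mm from the nearest pair of top edges, running from the floor to the underside of the top. Four apron rails, 44 mm thick and 93 mm tall, run between adjacent legs with their top edges flush with the underside of the top and their outer faces flush with the legs' outer faces.

B is an open storage box with external size 279×432×145 mm and wall thickness 21 mm (the base is also 21 mm thick). The base covers the whole footprint; the four walls stand on the base, with the y-facing walls full-width and the x-facing walls fitting between their inner faces.

C is a chair: 509×389 mm seat, 35 mm thick, top at z = 479 mm, on four 38 mm square corner legs flush with the seat edges. A 32 mm thick backrest slab spans the full seat width, extending 418 mm above the seat top, its back face flush with the seat's +y edge.

The open box is on top of the table. The chair is against the table's +x side, with their −y faces flush.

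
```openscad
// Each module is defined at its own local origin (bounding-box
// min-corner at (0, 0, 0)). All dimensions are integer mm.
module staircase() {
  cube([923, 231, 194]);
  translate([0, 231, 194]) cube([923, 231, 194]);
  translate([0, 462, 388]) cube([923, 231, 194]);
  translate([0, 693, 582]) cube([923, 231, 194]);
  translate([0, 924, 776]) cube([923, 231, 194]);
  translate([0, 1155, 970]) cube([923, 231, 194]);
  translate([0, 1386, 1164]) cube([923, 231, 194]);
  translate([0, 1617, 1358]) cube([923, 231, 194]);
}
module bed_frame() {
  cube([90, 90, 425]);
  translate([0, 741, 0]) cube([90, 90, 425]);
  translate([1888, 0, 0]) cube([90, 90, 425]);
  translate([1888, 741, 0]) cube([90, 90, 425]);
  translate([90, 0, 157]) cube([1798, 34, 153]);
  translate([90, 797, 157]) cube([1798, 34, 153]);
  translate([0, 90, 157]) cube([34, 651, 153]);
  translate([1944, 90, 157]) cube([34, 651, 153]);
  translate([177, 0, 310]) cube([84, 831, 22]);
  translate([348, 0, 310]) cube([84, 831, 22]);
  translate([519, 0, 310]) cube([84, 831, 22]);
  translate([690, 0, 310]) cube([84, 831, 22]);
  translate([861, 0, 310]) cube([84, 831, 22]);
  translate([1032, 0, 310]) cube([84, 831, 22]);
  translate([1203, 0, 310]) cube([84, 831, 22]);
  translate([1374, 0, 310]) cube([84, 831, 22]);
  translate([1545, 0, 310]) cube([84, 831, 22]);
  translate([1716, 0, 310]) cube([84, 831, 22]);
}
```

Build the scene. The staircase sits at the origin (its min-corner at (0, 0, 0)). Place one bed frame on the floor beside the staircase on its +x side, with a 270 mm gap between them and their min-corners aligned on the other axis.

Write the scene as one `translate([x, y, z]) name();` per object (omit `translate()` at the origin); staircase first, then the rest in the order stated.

staircase();
translate([1193, 0, 0]) bed_frame();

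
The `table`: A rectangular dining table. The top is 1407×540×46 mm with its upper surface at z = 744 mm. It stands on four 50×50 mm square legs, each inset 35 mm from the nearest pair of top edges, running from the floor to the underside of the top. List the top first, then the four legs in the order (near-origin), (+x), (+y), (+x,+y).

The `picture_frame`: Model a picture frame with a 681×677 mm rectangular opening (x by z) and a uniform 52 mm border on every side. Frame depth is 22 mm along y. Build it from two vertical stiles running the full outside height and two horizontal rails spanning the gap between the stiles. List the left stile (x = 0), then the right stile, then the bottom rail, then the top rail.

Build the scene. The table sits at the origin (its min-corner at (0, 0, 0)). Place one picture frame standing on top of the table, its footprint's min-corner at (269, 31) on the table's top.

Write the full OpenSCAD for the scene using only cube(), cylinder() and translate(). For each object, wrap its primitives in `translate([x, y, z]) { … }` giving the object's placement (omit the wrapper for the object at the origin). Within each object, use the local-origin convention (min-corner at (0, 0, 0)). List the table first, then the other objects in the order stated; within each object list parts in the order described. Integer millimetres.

translate([0, 0, 698]) cube([1407, 540, 46]);
translate([35, 35, 0]) cube([50, 50, 698]);
translate([1322, 35, 0]) cube([50, 50, 698]);
translate([35, 455, 0]) cube([50, 50, 698]);
translate([1322, 455, 0]) cube([50, 50, 698]);
translate([269, 31, 744]) {
  cube([52, 22, 781]);
  translate([733, 0, 0]) cube([52, 22, 781]);
  translate([52, 0, 0]) cube([681, 22, 52]);
  translate([52, 0, 729]) cube([681, 22, 52]);
}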